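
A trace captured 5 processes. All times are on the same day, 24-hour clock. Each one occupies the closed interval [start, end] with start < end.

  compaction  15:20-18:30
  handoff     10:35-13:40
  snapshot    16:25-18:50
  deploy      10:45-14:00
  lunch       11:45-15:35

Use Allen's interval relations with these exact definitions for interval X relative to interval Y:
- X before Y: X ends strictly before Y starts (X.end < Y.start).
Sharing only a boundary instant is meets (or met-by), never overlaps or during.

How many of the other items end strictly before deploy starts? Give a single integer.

0

Target deploy = [10:45, 14:00].
compaction [15:20, 18:30] → after → no.
handoff [10:35, 13:40] → overlaps → no.
lunch [11:45, 15:35] → overlapped-by → no.
snapshot [16:25, 18:50] → after → no.
Total: 0.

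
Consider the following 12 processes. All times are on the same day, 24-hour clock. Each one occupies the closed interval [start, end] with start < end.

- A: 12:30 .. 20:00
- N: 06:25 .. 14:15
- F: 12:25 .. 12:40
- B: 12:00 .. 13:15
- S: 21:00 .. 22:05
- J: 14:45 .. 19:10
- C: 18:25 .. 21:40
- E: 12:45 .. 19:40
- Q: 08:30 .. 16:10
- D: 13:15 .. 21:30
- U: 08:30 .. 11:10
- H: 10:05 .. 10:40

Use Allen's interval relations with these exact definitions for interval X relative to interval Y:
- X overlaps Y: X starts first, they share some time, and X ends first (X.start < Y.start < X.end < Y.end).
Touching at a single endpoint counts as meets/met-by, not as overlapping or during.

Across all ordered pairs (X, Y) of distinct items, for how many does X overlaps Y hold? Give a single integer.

Checking all 132 ordered pairs for relation 'overlaps'; matching pairs in alphabetical order:
(A, C): A overlaps C ✓
(A, D): A overlaps D ✓
(B, A): B overlaps A ✓
(B, E): B overlaps E ✓
(C, S): C overlaps S ✓
(D, C): D overlaps C ✓
(D, S): D overlaps S ✓
(E, C): E overlaps C ✓
(E, D): E overlaps D ✓
(F, A): F overlaps A ✓
(J, C): J overlaps C ✓
(N, A): N overlaps A ✓
(N, D): N overlaps D ✓
(N, E): N overlaps E ✓
(N, Q): N overlaps Q ✓
(Q, A): Q overlaps A ✓
(Q, D): Q overlaps D ✓
(Q, E): Q overlaps E ✓
(Q, J): Q overlaps J ✓
Count: 19.

19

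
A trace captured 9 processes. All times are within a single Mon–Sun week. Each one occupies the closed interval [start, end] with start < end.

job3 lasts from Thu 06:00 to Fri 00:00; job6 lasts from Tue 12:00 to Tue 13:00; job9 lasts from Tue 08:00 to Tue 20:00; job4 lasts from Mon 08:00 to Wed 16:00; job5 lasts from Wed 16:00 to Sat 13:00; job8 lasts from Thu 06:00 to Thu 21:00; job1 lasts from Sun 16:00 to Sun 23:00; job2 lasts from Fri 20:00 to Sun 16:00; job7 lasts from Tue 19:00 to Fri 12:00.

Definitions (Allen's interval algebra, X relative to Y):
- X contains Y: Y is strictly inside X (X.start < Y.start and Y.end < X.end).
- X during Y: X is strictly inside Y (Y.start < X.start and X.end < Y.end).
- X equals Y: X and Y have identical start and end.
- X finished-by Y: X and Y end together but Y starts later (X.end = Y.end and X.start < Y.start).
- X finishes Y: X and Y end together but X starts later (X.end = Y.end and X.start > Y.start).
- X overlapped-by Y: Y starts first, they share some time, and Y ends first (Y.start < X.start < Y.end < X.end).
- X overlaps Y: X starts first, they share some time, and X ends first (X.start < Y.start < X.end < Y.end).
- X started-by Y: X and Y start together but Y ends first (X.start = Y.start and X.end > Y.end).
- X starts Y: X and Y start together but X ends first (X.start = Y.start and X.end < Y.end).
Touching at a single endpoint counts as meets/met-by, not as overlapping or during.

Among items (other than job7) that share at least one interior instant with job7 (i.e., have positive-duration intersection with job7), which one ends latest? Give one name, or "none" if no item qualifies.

job5

Target job7 = [Tue 19:00, Fri 12:00].
job1 [Sun 16:00, Sun 23:00] → after → excluded.
job2 [Fri 20:00, Sun 16:00] → after → excluded.
job3 [Thu 06:00, Fri 00:00] → during → candidate.
job4 [Mon 08:00, Wed 16:00] → overlaps → candidate.
job5 [Wed 16:00, Sat 13:00] → overlapped-by → candidate.
job6 [Tue 12:00, Tue 13:00] → before → excluded.
job8 [Thu 06:00, Thu 21:00] → during → candidate.
job9 [Tue 08:00, Tue 20:00] → overlaps → candidate.
Among candidates, latest end is Sat 13:00 → job5.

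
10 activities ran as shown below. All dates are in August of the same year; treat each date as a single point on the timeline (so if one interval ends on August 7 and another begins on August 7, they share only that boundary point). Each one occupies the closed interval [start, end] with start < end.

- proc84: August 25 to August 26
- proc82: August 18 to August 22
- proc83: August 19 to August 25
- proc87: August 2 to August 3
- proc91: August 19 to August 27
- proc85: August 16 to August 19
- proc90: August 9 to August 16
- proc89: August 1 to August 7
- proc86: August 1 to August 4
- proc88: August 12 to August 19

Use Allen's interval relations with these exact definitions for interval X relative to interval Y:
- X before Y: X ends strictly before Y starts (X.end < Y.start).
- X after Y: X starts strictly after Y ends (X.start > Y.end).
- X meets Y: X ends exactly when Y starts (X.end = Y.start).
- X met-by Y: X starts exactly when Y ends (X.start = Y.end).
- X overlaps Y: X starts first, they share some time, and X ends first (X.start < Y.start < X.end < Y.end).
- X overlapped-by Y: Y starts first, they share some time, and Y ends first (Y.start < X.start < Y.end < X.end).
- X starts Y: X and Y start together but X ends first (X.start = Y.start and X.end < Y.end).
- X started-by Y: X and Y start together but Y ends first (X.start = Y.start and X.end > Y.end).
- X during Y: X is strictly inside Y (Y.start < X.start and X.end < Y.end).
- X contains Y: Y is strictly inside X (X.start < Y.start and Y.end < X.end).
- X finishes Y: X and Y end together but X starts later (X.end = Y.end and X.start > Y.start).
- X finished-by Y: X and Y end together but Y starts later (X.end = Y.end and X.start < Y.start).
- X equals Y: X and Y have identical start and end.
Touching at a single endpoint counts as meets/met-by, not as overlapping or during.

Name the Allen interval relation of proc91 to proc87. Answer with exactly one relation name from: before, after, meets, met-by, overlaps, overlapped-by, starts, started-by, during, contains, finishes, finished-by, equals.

proc91 = [August 19, August 27]; proc87 = [August 2, August 3].
Compare endpoints: proc91.start > proc87.start, proc91.start > proc87.end, proc91.end > proc87.start, proc91.end > proc87.end.
That pattern is 'after'.

after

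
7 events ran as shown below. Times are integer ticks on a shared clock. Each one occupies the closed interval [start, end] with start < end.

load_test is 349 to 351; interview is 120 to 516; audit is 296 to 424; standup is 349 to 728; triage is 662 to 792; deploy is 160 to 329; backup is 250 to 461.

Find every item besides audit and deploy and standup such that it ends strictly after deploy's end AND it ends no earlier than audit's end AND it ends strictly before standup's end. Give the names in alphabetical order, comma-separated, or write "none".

backup, interview

Conditions: its end is strictly after deploy's end (X.end > 329) AND its end is no earlier than audit's end (X.end >= 424) AND its end is strictly before standup's end (X.end < 728).
backup: end 461 > 329? ✓; end 461 >= 424? ✓; end 461 < 728? ✓ → yes.
interview: end 516 > 329? ✓; end 516 >= 424? ✓; end 516 < 728? ✓ → yes.
load_test: end 351 > 329? ✓; end 351 >= 424? ✗; end 351 < 728? ✓ → no.
triage: end 792 > 329? ✓; end 792 >= 424? ✓; end 792 < 728? ✗ → no.
Result: backup, interview.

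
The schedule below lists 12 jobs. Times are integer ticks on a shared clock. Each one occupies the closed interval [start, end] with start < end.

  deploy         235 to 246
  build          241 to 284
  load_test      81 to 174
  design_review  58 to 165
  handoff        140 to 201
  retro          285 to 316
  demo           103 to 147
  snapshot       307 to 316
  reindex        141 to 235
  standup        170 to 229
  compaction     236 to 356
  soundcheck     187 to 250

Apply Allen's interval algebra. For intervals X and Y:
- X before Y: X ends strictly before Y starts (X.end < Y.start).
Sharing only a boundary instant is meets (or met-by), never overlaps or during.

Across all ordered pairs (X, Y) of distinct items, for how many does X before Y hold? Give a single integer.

40

Checking all 132 ordered pairs for relation 'before'; matching pairs in alphabetical order:
(build, retro): build before retro ✓
(build, snapshot): build before snapshot ✓
(demo, build): demo before build ✓
(demo, compaction): demo before compaction ✓
(demo, deploy): demo before deploy ✓
(demo, retro): demo before retro ✓
(demo, snapshot): demo before snapshot ✓
(demo, soundcheck): demo before soundcheck ✓
(demo, standup): demo before standup ✓
(deploy, retro): deploy before retro ✓
(deploy, snapshot): deploy before snapshot ✓
(design_review, build): design_review before build ✓
(design_review, compaction): design_review before compaction ✓
(design_review, deploy): design_review before deploy ✓
(design_review, retro): design_review before retro ✓
(design_review, snapshot): design_review before snapshot ✓
(design_review, soundcheck): design_review before soundcheck ✓
(design_review, standup): design_review before standup ✓
(handoff, build): handoff before build ✓
(handoff, compaction): handoff before compaction ✓
(handoff, deploy): handoff before deploy ✓
(handoff, retro): handoff before retro ✓
(handoff, snapshot): handoff before snapshot ✓
(load_test, build): load_test before build ✓
... plus 16 further pairs not listed.
Count: 40.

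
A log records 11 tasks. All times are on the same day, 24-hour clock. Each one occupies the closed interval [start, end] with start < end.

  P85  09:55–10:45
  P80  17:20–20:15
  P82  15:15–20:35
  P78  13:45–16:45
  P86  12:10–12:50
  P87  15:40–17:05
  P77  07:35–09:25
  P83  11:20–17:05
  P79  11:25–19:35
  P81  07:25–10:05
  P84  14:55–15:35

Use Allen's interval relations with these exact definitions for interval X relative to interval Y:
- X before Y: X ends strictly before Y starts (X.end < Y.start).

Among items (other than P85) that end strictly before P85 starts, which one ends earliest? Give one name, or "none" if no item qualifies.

P77

Target P85 = [09:55, 10:45].
P77 [07:35, 09:25] → before → candidate.
P78 [13:45, 16:45] → after → excluded.
P79 [11:25, 19:35] → after → excluded.
P80 [17:20, 20:15] → after → excluded.
P81 [07:25, 10:05] → overlaps → excluded.
P82 [15:15, 20:35] → after → excluded.
P83 [11:20, 17:05] → after → excluded.
P84 [14:55, 15:35] → after → excluded.
P86 [12:10, 12:50] → after → excluded.
P87 [15:40, 17:05] → after → excluded.
Among candidates, earliest end is 09:25 → P77.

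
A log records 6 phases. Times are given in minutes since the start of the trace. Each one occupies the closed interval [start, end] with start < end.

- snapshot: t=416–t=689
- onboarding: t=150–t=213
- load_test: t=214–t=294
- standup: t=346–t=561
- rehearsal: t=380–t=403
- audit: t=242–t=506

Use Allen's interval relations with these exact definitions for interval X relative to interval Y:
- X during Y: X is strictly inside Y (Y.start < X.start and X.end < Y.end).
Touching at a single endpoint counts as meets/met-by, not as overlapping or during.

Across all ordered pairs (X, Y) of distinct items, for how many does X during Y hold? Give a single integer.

Checking all 30 ordered pairs for relation 'during'; matching pairs in alphabetical order:
(rehearsal, audit): rehearsal during audit ✓
(rehearsal, standup): rehearsal during standup ✓
Count: 2.

2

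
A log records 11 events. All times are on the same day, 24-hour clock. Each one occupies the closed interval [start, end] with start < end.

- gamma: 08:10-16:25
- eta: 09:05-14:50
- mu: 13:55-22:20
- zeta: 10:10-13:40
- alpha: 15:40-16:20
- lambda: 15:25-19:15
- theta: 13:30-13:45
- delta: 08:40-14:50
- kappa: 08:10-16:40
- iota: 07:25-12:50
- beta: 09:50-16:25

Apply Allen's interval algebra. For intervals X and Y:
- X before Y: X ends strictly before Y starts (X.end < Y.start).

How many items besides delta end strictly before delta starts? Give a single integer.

0

Target delta = [08:40, 14:50].
alpha [15:40, 16:20] → after → no.
beta [09:50, 16:25] → overlapped-by → no.
eta [09:05, 14:50] → finishes → no.
gamma [08:10, 16:25] → contains → no.
iota [07:25, 12:50] → overlaps → no.
kappa [08:10, 16:40] → contains → no.
lambda [15:25, 19:15] → after → no.
mu [13:55, 22:20] → overlapped-by → no.
theta [13:30, 13:45] → during → no.
zeta [10:10, 13:40] → during → no.
Total: 0.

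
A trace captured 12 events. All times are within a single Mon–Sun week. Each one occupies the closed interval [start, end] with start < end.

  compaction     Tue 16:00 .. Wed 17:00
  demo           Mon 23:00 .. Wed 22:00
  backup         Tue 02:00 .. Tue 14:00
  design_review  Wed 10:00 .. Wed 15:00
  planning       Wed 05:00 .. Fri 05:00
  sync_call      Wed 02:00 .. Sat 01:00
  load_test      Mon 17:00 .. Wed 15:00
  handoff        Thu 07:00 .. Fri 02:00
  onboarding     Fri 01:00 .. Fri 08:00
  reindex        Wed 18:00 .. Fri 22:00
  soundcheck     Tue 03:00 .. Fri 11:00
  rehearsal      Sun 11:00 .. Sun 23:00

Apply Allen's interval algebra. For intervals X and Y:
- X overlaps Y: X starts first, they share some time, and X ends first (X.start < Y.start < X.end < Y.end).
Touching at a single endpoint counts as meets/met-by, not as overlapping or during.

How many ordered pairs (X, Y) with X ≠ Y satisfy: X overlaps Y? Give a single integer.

17

Checking all 132 ordered pairs for relation 'overlaps'; matching pairs in alphabetical order:
(backup, soundcheck): backup overlaps soundcheck ✓
(compaction, planning): compaction overlaps planning ✓
(compaction, sync_call): compaction overlaps sync_call ✓
(demo, planning): demo overlaps planning ✓
(demo, reindex): demo overlaps reindex ✓
(demo, soundcheck): demo overlaps soundcheck ✓
(demo, sync_call): demo overlaps sync_call ✓
(handoff, onboarding): handoff overlaps onboarding ✓
(load_test, compaction): load_test overlaps compaction ✓
(load_test, demo): load_test overlaps demo ✓
(load_test, planning): load_test overlaps planning ✓
(load_test, soundcheck): load_test overlaps soundcheck ✓
(load_test, sync_call): load_test overlaps sync_call ✓
(planning, onboarding): planning overlaps onboarding ✓
(planning, reindex): planning overlaps reindex ✓
(soundcheck, reindex): soundcheck overlaps reindex ✓
(soundcheck, sync_call): soundcheck overlaps sync_call ✓
Count: 17.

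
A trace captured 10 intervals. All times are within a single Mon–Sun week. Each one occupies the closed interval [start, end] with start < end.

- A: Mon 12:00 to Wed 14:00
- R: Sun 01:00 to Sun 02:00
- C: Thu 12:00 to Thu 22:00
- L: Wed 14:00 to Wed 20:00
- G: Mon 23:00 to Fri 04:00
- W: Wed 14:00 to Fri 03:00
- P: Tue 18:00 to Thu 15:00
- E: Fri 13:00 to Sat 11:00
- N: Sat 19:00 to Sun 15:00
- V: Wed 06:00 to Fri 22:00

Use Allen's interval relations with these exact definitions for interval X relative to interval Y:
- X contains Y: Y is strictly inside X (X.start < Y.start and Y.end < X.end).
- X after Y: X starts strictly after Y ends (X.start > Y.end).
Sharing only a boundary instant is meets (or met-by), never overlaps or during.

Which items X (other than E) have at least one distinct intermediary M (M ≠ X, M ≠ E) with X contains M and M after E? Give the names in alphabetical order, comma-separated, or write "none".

N

Target E = [Fri 13:00, Sat 11:00].
Intermediaries M with M after E: N, R.
Via N — items with X contains N: none.
Via R — items with X contains R: N.
Union: N.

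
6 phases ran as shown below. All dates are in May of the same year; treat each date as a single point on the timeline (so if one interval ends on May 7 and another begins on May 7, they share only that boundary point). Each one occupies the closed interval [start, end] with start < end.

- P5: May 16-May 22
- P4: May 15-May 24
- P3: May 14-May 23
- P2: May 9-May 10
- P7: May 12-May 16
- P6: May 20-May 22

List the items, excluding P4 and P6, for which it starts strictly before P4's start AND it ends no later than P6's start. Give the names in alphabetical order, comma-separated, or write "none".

P2, P7

Conditions: its start is strictly before P4's start (X.start < May 15) AND its end is no later than P6's start (X.end <= May 20).
P2: start May 9 < May 15? ✓; end May 10 <= May 20? ✓ → yes.
P3: start May 14 < May 15? ✓; end May 23 <= May 20? ✗ → no.
P5: start May 16 < May 15? ✗; end May 22 <= May 20? ✗ → no.
P7: start May 12 < May 15? ✓; end May 16 <= May 20? ✓ → yes.
Result: P2, P7.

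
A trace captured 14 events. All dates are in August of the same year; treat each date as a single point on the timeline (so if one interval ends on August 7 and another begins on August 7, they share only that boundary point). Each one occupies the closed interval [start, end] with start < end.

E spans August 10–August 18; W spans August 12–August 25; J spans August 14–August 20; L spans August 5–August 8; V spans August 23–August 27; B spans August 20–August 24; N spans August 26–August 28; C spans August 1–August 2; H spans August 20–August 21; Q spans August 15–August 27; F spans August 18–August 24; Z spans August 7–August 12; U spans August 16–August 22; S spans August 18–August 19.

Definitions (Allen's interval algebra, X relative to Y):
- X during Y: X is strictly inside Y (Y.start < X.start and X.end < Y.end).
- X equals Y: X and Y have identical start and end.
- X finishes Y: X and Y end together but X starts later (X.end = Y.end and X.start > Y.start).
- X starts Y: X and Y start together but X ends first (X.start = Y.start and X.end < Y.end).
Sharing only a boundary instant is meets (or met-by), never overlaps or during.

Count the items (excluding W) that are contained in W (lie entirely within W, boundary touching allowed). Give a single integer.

6

Target W = [August 12, August 25].
B [August 20, August 24] → during → counts.
C [August 1, August 2] → before → no.
E [August 10, August 18] → overlaps → no.
F [August 18, August 24] → during → counts.
H [August 20, August 21] → during → counts.
J [August 14, August 20] → during → counts.
L [August 5, August 8] → before → no.
N [August 26, August 28] → after → no.
Q [August 15, August 27] → overlapped-by → no.
S [August 18, August 19] → during → counts.
U [August 16, August 22] → during → counts.
V [August 23, August 27] → overlapped-by → no.
Z [August 7, August 12] → meets → no.
Total: 6.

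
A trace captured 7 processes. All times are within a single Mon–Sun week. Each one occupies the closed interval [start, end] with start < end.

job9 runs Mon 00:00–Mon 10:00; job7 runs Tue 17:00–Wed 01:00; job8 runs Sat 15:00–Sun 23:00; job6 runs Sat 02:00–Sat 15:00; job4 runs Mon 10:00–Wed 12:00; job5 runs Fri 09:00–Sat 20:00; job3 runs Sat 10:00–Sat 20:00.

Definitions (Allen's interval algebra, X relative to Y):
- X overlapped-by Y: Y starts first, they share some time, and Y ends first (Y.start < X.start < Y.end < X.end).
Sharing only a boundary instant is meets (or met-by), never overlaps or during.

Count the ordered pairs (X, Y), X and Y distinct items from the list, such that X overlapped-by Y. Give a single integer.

3

Checking all 42 ordered pairs for relation 'overlapped-by'; matching pairs in alphabetical order:
(job3, job6): job3 overlapped-by job6 ✓
(job8, job3): job8 overlapped-by job3 ✓
(job8, job5): job8 overlapped-by job5 ✓
Count: 3.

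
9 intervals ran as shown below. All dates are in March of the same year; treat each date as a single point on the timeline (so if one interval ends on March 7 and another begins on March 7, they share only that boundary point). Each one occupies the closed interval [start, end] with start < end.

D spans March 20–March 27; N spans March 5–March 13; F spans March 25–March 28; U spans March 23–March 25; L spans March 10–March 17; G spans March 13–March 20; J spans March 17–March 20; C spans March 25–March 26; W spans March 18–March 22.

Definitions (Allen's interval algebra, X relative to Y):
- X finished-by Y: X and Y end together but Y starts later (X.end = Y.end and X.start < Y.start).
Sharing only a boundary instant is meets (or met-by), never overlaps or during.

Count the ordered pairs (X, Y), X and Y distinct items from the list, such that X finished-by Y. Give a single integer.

1

Checking all 72 ordered pairs for relation 'finished-by'; matching pairs in alphabetical order:
(G, J): G finished-by J ✓
Count: 1.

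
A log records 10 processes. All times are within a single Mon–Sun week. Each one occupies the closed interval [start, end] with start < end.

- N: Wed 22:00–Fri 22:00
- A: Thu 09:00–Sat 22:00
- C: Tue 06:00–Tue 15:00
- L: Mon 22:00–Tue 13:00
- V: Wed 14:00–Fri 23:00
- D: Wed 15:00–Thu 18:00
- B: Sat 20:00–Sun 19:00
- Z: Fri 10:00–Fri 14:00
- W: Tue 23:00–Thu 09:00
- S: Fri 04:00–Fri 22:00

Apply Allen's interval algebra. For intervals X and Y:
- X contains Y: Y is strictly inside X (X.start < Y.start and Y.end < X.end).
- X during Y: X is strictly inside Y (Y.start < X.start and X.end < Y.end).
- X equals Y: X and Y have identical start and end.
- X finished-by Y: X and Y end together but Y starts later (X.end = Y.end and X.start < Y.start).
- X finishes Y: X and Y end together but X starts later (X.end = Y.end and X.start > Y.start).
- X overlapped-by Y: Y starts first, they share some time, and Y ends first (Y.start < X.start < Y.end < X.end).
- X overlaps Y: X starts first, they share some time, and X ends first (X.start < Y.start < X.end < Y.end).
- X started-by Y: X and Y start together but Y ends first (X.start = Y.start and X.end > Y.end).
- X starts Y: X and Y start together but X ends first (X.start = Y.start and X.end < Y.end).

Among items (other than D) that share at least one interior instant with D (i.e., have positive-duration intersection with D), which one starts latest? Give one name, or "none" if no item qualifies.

A

Target D = [Wed 15:00, Thu 18:00].
A [Thu 09:00, Sat 22:00] → overlapped-by → candidate.
B [Sat 20:00, Sun 19:00] → after → excluded.
C [Tue 06:00, Tue 15:00] → before → excluded.
L [Mon 22:00, Tue 13:00] → before → excluded.
N [Wed 22:00, Fri 22:00] → overlapped-by → candidate.
S [Fri 04:00, Fri 22:00] → after → excluded.
V [Wed 14:00, Fri 23:00] → contains → candidate.
W [Tue 23:00, Thu 09:00] → overlaps → candidate.
Z [Fri 10:00, Fri 14:00] → after → excluded.
Among candidates, latest start is Thu 09:00 → A.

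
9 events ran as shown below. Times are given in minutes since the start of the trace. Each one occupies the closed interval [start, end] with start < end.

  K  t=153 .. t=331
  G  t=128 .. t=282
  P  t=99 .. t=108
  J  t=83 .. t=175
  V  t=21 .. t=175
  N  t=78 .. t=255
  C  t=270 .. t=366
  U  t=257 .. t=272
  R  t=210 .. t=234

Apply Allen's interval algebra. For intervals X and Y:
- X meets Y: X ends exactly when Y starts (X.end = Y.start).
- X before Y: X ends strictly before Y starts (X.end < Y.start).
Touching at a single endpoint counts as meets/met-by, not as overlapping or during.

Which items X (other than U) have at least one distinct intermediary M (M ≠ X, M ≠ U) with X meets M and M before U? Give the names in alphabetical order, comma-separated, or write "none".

Target U = [t=257, t=272].
Intermediaries M with M before U: J, N, P, R, V.
Via J — items with X meets J: none.
Via N — items with X meets N: none.
Via P — items with X meets P: none.
Via R — items with X meets R: none.
Via V — items with X meets V: none.
Union: none.

none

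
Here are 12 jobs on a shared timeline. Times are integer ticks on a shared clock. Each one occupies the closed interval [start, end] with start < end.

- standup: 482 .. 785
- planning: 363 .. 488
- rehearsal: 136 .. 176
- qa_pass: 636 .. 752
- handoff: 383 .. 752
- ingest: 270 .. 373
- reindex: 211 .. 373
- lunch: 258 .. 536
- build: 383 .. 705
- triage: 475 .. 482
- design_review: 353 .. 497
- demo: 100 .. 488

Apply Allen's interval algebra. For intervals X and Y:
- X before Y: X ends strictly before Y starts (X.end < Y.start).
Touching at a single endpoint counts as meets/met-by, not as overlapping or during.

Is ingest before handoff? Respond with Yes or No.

ingest = [270, 373], handoff = [383, 752].
Actual relation of ingest to handoff: before.
Asked whether 'before' holds → Yes.

Yes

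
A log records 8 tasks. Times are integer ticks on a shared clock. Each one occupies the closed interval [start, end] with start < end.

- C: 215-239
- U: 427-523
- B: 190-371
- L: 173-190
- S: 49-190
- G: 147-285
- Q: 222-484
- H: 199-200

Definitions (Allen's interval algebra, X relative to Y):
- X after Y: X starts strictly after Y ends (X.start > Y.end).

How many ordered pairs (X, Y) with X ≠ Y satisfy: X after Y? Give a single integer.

14

Checking all 56 ordered pairs for relation 'after'; matching pairs in alphabetical order:
(C, H): C after H ✓
(C, L): C after L ✓
(C, S): C after S ✓
(H, L): H after L ✓
(H, S): H after S ✓
(Q, H): Q after H ✓
(Q, L): Q after L ✓
(Q, S): Q after S ✓
(U, B): U after B ✓
(U, C): U after C ✓
(U, G): U after G ✓
(U, H): U after H ✓
(U, L): U after L ✓
(U, S): U after S ✓
Count: 14.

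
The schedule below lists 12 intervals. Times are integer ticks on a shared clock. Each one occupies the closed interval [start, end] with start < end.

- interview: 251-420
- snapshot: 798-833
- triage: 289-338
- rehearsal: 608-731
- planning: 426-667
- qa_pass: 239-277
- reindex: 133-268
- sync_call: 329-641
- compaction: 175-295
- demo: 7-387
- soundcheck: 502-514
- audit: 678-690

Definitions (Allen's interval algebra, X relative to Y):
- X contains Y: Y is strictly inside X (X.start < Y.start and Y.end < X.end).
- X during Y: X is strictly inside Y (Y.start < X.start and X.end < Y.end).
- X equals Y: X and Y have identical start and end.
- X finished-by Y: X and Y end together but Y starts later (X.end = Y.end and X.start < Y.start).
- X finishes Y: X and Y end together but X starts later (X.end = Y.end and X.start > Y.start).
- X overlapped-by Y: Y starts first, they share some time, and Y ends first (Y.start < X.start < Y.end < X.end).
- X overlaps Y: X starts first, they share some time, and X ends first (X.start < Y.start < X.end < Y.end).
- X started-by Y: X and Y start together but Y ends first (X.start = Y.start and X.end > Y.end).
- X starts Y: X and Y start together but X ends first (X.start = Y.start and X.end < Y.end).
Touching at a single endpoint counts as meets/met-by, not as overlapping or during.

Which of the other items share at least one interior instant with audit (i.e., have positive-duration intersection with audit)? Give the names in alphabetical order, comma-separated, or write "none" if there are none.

Target audit = [678, 690].
compaction [175, 295] → before → no.
demo [7, 387] → before → no.
interview [251, 420] → before → no.
planning [426, 667] → before → no.
qa_pass [239, 277] → before → no.
rehearsal [608, 731] → contains → yes.
reindex [133, 268] → before → no.
snapshot [798, 833] → after → no.
soundcheck [502, 514] → before → no.
sync_call [329, 641] → before → no.
triage [289, 338] → before → no.
Result: rehearsal.

rehearsal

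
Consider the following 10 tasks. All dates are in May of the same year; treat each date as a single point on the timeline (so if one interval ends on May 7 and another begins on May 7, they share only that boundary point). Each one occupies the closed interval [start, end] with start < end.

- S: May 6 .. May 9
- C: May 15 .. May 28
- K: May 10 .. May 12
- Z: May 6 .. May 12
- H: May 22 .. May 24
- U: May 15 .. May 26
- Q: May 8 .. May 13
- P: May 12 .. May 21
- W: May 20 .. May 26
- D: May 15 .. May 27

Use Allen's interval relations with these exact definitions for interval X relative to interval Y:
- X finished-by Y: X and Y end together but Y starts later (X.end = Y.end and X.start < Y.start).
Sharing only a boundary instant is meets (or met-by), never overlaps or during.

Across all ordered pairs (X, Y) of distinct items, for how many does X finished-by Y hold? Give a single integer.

Checking all 90 ordered pairs for relation 'finished-by'; matching pairs in alphabetical order:
(U, W): U finished-by W ✓
(Z, K): Z finished-by K ✓
Count: 2.

2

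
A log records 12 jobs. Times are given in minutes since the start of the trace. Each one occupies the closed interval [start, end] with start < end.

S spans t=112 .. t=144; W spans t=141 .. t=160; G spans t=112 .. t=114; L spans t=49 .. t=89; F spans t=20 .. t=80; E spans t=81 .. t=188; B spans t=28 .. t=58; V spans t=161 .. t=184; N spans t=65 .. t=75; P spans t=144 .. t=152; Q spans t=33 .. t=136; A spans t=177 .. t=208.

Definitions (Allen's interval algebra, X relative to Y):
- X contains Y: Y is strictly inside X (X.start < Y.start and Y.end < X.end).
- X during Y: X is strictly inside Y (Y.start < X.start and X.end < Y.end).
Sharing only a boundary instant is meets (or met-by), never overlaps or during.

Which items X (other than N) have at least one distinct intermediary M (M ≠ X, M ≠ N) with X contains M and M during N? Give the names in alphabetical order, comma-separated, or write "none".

none

Target N = [t=65, t=75].
Intermediaries M with M during N: none.
Union: none.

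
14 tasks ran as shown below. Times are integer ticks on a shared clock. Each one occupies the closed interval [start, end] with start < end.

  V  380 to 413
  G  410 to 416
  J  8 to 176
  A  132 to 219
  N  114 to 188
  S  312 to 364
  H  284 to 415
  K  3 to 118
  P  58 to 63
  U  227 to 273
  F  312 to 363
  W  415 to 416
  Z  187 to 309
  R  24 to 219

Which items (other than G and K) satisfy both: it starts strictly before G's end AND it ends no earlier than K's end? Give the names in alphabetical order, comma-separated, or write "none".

Conditions: its start is strictly before G's end (X.start < 416) AND its end is no earlier than K's end (X.end >= 118).
A: start 132 < 416? ✓; end 219 >= 118? ✓ → yes.
F: start 312 < 416? ✓; end 363 >= 118? ✓ → yes.
H: start 284 < 416? ✓; end 415 >= 118? ✓ → yes.
J: start 8 < 416? ✓; end 176 >= 118? ✓ → yes.
N: start 114 < 416? ✓; end 188 >= 118? ✓ → yes.
P: start 58 < 416? ✓; end 63 >= 118? ✗ → no.
R: start 24 < 416? ✓; end 219 >= 118? ✓ → yes.
S: start 312 < 416? ✓; end 364 >= 118? ✓ → yes.
U: start 227 < 416? ✓; end 273 >= 118? ✓ → yes.
V: start 380 < 416? ✓; end 413 >= 118? ✓ → yes.
W: start 415 < 416? ✓; end 416 >= 118? ✓ → yes.
Z: start 187 < 416? ✓; end 309 >= 118? ✓ → yes.
Result: A, F, H, J, N, R, S, U, V, W, Z.

A, F, H, J, N, R, S, U, V, W, Z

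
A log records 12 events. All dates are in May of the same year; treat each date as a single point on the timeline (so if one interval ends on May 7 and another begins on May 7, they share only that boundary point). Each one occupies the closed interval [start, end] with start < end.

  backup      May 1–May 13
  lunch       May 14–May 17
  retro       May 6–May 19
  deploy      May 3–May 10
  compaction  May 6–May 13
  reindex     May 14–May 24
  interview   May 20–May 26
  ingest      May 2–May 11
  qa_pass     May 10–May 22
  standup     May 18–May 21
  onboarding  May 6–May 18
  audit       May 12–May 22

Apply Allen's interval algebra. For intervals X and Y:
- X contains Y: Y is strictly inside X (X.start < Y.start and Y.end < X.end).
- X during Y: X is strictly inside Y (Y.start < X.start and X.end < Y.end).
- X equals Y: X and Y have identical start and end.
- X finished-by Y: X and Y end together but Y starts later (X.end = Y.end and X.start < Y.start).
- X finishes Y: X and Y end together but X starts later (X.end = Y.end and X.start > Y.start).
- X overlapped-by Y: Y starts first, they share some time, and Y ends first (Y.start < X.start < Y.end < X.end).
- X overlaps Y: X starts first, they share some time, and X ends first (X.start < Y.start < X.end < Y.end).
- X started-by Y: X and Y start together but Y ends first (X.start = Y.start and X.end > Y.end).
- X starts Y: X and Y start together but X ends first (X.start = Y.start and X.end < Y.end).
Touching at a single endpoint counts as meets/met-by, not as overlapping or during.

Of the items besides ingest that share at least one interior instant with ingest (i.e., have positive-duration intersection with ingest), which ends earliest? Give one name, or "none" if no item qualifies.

Target ingest = [May 2, May 11].
audit [May 12, May 22] → after → excluded.
backup [May 1, May 13] → contains → candidate.
compaction [May 6, May 13] → overlapped-by → candidate.
deploy [May 3, May 10] → during → candidate.
interview [May 20, May 26] → after → excluded.
lunch [May 14, May 17] → after → excluded.
onboarding [May 6, May 18] → overlapped-by → candidate.
qa_pass [May 10, May 22] → overlapped-by → candidate.
reindex [May 14, May 24] → after → excluded.
retro [May 6, May 19] → overlapped-by → candidate.
standup [May 18, May 21] → after → excluded.
Among candidates, earliest end is May 10 → deploy.

deploy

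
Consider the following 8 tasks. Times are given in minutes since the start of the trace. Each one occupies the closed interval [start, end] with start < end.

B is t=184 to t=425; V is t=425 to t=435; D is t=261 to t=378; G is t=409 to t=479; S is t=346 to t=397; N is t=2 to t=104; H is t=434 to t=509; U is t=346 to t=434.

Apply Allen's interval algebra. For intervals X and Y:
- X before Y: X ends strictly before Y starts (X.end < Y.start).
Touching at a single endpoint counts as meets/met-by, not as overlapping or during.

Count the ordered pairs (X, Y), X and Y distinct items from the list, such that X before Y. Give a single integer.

14

Checking all 56 ordered pairs for relation 'before'; matching pairs in alphabetical order:
(B, H): B before H ✓
(D, G): D before G ✓
(D, H): D before H ✓
(D, V): D before V ✓
(N, B): N before B ✓
(N, D): N before D ✓
(N, G): N before G ✓
(N, H): N before H ✓
(N, S): N before S ✓
(N, U): N before U ✓
(N, V): N before V ✓
(S, G): S before G ✓
(S, H): S before H ✓
(S, V): S before V ✓
Count: 14.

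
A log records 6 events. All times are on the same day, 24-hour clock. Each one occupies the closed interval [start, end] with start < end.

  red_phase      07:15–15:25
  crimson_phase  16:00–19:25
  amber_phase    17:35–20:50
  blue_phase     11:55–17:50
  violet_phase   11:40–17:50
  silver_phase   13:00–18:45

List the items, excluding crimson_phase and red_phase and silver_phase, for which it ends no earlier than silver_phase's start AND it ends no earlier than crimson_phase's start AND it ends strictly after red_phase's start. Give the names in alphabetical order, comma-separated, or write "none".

Conditions: its end is no earlier than silver_phase's start (X.end >= 13:00) AND its end is no earlier than crimson_phase's start (X.end >= 16:00) AND its end is strictly after red_phase's start (X.end > 07:15).
amber_phase: end 20:50 >= 13:00? ✓; end 20:50 >= 16:00? ✓; end 20:50 > 07:15? ✓ → yes.
blue_phase: end 17:50 >= 13:00? ✓; end 17:50 >= 16:00? ✓; end 17:50 > 07:15? ✓ → yes.
violet_phase: end 17:50 >= 13:00? ✓; end 17:50 >= 16:00? ✓; end 17:50 > 07:15? ✓ → yes.
Result: amber_phase, blue_phase, violet_phase.

amber_phase, blue_phase, violet_phase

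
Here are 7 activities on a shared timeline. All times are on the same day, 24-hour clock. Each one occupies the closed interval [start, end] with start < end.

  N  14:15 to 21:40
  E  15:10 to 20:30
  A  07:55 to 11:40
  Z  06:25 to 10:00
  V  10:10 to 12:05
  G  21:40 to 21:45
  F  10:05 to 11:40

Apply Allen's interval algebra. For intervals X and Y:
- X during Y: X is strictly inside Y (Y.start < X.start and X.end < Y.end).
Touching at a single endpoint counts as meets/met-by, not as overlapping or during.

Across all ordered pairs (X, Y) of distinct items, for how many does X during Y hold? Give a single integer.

1

Checking all 42 ordered pairs for relation 'during'; matching pairs in alphabetical order:
(E, N): E during N ✓
Count: 1.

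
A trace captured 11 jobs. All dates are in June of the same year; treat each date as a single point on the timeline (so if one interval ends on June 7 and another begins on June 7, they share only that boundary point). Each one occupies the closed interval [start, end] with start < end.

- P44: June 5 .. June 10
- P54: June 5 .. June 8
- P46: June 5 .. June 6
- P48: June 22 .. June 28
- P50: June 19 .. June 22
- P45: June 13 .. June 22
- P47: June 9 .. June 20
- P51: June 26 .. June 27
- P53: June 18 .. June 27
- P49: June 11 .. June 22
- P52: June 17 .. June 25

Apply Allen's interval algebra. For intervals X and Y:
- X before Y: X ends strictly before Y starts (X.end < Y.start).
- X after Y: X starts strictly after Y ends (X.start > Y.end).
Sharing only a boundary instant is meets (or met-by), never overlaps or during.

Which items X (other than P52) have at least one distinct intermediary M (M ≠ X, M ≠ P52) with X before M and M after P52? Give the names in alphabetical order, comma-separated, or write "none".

Target P52 = [June 17, June 25].
Intermediaries M with M after P52: P51.
Via P51 — items with X before P51: P44, P45, P46, P47, P49, P50, P54.
Union: P44, P45, P46, P47, P49, P50, P54.

P44, P45, P46, P47, P49, P50, P54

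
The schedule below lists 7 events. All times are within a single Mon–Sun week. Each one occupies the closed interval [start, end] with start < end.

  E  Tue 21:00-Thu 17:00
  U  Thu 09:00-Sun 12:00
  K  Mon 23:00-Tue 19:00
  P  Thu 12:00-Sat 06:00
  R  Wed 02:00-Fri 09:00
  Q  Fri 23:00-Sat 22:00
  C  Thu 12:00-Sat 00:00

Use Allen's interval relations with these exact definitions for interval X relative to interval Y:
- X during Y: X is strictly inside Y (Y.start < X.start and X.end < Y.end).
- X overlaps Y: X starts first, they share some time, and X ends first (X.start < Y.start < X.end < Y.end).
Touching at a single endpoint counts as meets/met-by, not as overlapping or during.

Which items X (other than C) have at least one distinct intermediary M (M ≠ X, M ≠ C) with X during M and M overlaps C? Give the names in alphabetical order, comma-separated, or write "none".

Target C = [Thu 12:00, Sat 00:00].
Intermediaries M with M overlaps C: E, R.
Via E — items with X during E: none.
Via R — items with X during R: none.
Union: none.

none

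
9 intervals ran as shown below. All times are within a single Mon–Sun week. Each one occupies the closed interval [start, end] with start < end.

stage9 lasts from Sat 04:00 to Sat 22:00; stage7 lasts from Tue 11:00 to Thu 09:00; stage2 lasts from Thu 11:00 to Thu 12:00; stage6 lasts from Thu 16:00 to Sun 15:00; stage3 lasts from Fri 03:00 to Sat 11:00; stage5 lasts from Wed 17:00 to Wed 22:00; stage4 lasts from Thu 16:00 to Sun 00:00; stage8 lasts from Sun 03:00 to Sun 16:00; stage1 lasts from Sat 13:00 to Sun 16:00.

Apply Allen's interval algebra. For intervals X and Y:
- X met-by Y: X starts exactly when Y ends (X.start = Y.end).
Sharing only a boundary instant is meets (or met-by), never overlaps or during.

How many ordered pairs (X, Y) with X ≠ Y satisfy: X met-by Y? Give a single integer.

Checking all 72 ordered pairs for relation 'met-by'; matching pairs in alphabetical order:
No pair satisfies it.
Count: 0.

0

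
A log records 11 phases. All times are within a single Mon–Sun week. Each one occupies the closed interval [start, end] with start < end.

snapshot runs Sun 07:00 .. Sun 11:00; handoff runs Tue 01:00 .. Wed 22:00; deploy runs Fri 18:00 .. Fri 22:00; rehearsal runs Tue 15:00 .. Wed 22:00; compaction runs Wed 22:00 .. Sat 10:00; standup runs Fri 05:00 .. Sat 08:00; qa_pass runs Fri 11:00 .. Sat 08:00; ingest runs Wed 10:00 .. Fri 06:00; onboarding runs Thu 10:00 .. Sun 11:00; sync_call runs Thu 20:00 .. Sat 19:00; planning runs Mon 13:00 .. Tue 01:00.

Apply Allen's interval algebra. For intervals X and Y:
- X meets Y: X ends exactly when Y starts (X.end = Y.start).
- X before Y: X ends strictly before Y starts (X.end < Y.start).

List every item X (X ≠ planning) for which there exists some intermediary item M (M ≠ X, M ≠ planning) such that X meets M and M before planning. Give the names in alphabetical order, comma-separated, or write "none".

none

Target planning = [Mon 13:00, Tue 01:00].
Intermediaries M with M before planning: none.
Union: none.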